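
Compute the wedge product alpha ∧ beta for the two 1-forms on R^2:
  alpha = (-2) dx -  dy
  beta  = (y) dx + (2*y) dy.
alpha ∧ beta = (-3*y) dx ∧ dy

Distribute the wedge, using dx_i ∧ dx_j = -dx_j ∧ dx_i and dx_i ∧ dx_i = 0. For each pair (i, j) with i < j, the coefficient of dx_i ∧ dx_j in alpha ∧ beta is (alpha_i * beta_j - alpha_j * beta_i). Collecting: alpha ∧ beta = (-3*y) dx ∧ dy.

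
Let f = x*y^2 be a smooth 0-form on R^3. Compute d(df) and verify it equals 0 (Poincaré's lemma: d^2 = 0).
d(df) = 0

Step 1: df = sum_i (∂f/∂x_i) dx_i = (y^2) dx + (2*x*y) dy + (0) dz.
Step 2: Apply d again. Using the 1-form formula, the coefficient of dx ∧ dy in d(df) is ∂^2 f/∂x ∂y - ∂^2 f/∂y ∂x = (2*y) - (2*y) = 0 (equality of mixed partials for smooth f).
Similarly for dx ∧ dz and dy ∧ dz — all coefficients vanish. So d(df) = 0.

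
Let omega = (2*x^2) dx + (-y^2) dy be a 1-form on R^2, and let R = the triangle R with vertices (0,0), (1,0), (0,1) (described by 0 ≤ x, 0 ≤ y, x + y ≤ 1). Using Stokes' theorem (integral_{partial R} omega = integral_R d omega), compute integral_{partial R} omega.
integral_(partial R) omega = 0

Stokes: integral_partial_R omega = integral_R d omega with d omega = (∂Q/∂x - ∂P/∂y) dx ∧ dy.
  ∂Q/∂x = 0
  ∂P/∂y = 0
  integrand = ∂Q/∂x - ∂P/∂y = 0.
Integrating over R: integral_0^1 integral_0^{1-x} (0) dy dx = 0.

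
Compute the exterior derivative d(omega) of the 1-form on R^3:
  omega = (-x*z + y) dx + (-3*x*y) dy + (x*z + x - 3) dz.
d(omega) = (-3*y - 1) dx ∧ dy + (x + z + 1) dx ∧ dz

For a 1-form omega = sum_i f_i dx_i, the exterior derivative is
  d(omega) = sum_{i < j} (∂f_j/∂x_i - ∂f_i/∂x_j) dx_i ∧ dx_j.
  coefficient of dx ∧ dy: ∂f_2/∂x - ∂f_1/∂y = ∂(-3*x*y)/∂x - ∂(-x*z + y)/∂y = -3*y - 1
  coefficient of dx ∧ dz: ∂f_3/∂x - ∂f_1/∂z = ∂(x*z + x - 3)/∂x - ∂(-x*z + y)/∂z = x + z + 1
Assembling: d(omega) = (-3*y - 1) dx ∧ dy + (x + z + 1) dx ∧ dz.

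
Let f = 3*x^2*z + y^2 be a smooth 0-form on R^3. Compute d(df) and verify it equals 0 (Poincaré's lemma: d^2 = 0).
d(df) = 0

Step 1: df = sum_i (∂f/∂x_i) dx_i = (6*x*z) dx + (2*y) dy + (3*x^2) dz.
Step 2: Apply d again. Using the 1-form formula, the coefficient of dx ∧ dy in d(df) is ∂^2 f/∂x ∂y - ∂^2 f/∂y ∂x = (0) - (0) = 0 (equality of mixed partials for smooth f).
Similarly for dx ∧ dz and dy ∧ dz — all coefficients vanish. So d(df) = 0.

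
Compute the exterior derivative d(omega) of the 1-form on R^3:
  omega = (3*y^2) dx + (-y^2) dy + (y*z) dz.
d(omega) = (-6*y) dx ∧ dy + (z) dy ∧ dz

For a 1-form omega = sum_i f_i dx_i, the exterior derivative is
  d(omega) = sum_{i < j} (∂f_j/∂x_i - ∂f_i/∂x_j) dx_i ∧ dx_j.
  coefficient of dx ∧ dy: ∂f_2/∂x - ∂f_1/∂y = ∂(-y^2)/∂x - ∂(3*y^2)/∂y = -6*y
  coefficient of dy ∧ dz: ∂f_3/∂y - ∂f_2/∂z = ∂(y*z)/∂y - ∂(-y^2)/∂z = z
Assembling: d(omega) = (-6*y) dx ∧ dy + (z) dy ∧ dz.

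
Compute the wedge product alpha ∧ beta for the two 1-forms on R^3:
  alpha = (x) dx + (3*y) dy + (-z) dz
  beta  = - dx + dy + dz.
alpha ∧ beta = (x + 3*y) dx ∧ dy + (x - z) dx ∧ dz + (3*y + z) dy ∧ dz

Distribute the wedge, using dx_i ∧ dx_j = -dx_j ∧ dx_i and dx_i ∧ dx_i = 0. For each pair (i, j) with i < j, the coefficient of dx_i ∧ dx_j in alpha ∧ beta is (alpha_i * beta_j - alpha_j * beta_i). Collecting: alpha ∧ beta = (x + 3*y) dx ∧ dy + (x - z) dx ∧ dz + (3*y + z) dy ∧ dz.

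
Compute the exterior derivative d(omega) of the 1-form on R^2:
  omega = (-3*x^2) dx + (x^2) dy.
d(omega) = (2*x) dx ∧ dy

For a 1-form omega = sum_i f_i dx_i, the exterior derivative is
  d(omega) = sum_{i < j} (∂f_j/∂x_i - ∂f_i/∂x_j) dx_i ∧ dx_j.
  coefficient of dx ∧ dy: ∂f_2/∂x - ∂f_1/∂y = ∂(x^2)/∂x - ∂(-3*x^2)/∂y = 2*x
Assembling: d(omega) = (2*x) dx ∧ dy.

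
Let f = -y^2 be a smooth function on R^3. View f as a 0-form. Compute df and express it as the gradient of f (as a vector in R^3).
df = (0) dx + (-2*y) dy + (0) dz; grad f = (0, -2*y, 0)

For a 0-form f, d f = (∂f/∂x) dx + (∂f/∂y) dy + (∂f/∂z) dz. The components of the vector representation are exactly the entries of grad f in Cartesian coordinates:
  ∂f/∂x = 0
  ∂f/∂y = -2*y
  ∂f/∂z = 0.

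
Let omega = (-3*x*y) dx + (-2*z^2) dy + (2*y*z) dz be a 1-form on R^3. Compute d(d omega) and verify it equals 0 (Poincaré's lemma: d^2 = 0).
d(d omega) = 0

Step 1: d omega = sum_{i<j} (∂f_j/∂x_i - ∂f_i/∂x_j) dx_i ∧ dx_j:
  coeff of dx ∧ dy: 3*x
  coeff of dx ∧ dz: 0
  coeff of dy ∧ dz: 6*z
Step 2: Apply d again to each 2-form coefficient. The only possible 3-form in R^3 is dx ∧ dy ∧ dz, with coefficient
  ∂(coeff of dy∧dz)/∂x - ∂(coeff of dx∧dz)/∂y + ∂(coeff of dx∧dy)/∂z
  = ∂/∂x (6*z) - ∂/∂y (0) + ∂/∂z (3*x).
Each of these terms simplifies to sums of mixed partials that cancel in pairs. The result is 0 (by equality of mixed partials for smooth functions — Schwarz / Clairaut).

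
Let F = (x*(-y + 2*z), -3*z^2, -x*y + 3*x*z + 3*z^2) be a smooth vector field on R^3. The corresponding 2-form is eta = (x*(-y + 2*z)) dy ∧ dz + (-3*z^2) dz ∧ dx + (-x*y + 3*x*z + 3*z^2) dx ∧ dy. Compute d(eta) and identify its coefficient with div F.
d(eta) = (3*x - y + 8*z) dx ∧ dy ∧ dz; div F = 3*x - y + 8*z

For a 2-form in R^3 of the form above, applying d gives a 3-form with coefficient ∂P/∂x + ∂Q/∂y + ∂R/∂z:
  ∂P/∂x = -y + 2*z
  ∂Q/∂y = 0
  ∂R/∂z = 3*x + 6*z
Sum = 3*x - y + 8*z, which is exactly div F.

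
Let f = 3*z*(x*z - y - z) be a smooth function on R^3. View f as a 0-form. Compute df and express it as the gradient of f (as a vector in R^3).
df = (3*z^2) dx + (-3*z) dy + (6*x*z - 3*y - 6*z) dz; grad f = (3*z^2, -3*z, 6*x*z - 3*y - 6*z)

For a 0-form f, d f = (∂f/∂x) dx + (∂f/∂y) dy + (∂f/∂z) dz. The components of the vector representation are exactly the entries of grad f in Cartesian coordinates:
  ∂f/∂x = 3*z^2
  ∂f/∂y = -3*z
  ∂f/∂z = 6*x*z - 3*y - 6*z.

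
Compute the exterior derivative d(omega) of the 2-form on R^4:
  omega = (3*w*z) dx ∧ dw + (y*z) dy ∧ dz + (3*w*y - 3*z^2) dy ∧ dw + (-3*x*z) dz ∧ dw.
d(omega) = (-3*w - 3*z) dx ∧ dz ∧ dw + (6*z) dy ∧ dz ∧ dw

For a 2-form omega = sum_{i<j} g_{ij} dx_i ∧ dx_j, the exterior derivative is
  d(omega) = sum_{i<j} d(g_{ij}) ∧ dx_i ∧ dx_j = sum_{i<j, k} (∂g_{ij}/∂x_k) dx_k ∧ dx_i ∧ dx_j.
Expand each term, using dx_k ∧ dx_i ∧ dx_j = sgn(permutation) dx_{(a)} ∧ dx_{(b)} ∧ dx_{(c)} with (a < b < c) sorted:
  d(3*w*z) includes (∂/∂z)(3*w*z) dz = (3*w) dz, which multiplied by dx ∧ dw gives (-3*w) dx ∧ dz ∧ dw
  d(3*w*y - 3*z^2) includes (∂/∂z)(3*w*y - 3*z^2) dz = (-6*z) dz, which multiplied by dy ∧ dw gives (6*z) dy ∧ dz ∧ dw
  d(-3*x*z) includes (∂/∂x)(-3*x*z) dx = (-3*z) dx, which multiplied by dz ∧ dw gives (-3*z) dx ∧ dz ∧ dw
Collecting like 3-forms: d(omega) = (-3*w - 3*z) dx ∧ dz ∧ dw + (6*z) dy ∧ dz ∧ dw.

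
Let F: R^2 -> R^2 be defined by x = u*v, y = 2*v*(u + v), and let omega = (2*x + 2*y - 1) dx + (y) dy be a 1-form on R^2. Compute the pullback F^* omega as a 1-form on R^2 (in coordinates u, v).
F^* omega = (v*(10*u*v + 8*v^2 - 1)) du + (10*u^2*v + 16*u*v^2 - u + 8*v^3) dv

Using F^*(f dg) = (f ∘ F) d(g ∘ F), substitute each coordinate x_i by F_i(u, v) in f_i, and replace dx_i by d F_i = (∂F_i/∂u) du + (∂F_i/∂v) dv.
  For the x component: f_1(F) = 6*u*v + 4*v^2 - 1; d F_1 = (v) du + (u) dv
  For the y component: f_2(F) = 2*v*(u + v); d F_2 = (2*v) du + (2*u + 4*v) dv
Combining and collecting du, dv coefficients:
  coeff of du: v*(10*u*v + 8*v^2 - 1)
  coeff of dv: 10*u^2*v + 16*u*v^2 - u + 8*v^3
F^* omega = (v*(10*u*v + 8*v^2 - 1)) du + (10*u^2*v + 16*u*v^2 - u + 8*v^3) dv.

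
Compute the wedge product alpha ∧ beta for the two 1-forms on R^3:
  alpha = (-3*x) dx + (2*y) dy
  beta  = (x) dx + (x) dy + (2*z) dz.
alpha ∧ beta = (-x*(3*x + 2*y)) dx ∧ dy + (-6*x*z) dx ∧ dz + (4*y*z) dy ∧ dz

Distribute the wedge, using dx_i ∧ dx_j = -dx_j ∧ dx_i and dx_i ∧ dx_i = 0. For each pair (i, j) with i < j, the coefficient of dx_i ∧ dx_j in alpha ∧ beta is (alpha_i * beta_j - alpha_j * beta_i). Collecting: alpha ∧ beta = (-x*(3*x + 2*y)) dx ∧ dy + (-6*x*z) dx ∧ dz + (4*y*z) dy ∧ dz.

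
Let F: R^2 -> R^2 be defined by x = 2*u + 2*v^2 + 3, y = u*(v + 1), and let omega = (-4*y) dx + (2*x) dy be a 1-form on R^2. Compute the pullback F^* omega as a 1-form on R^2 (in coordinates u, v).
F^* omega = (-4*u*v - 4*u + 4*v^3 + 4*v^2 + 6*v + 6) du + (2*u*(2*u - 6*v^2 - 8*v + 3)) dv

Using F^*(f dg) = (f ∘ F) d(g ∘ F), substitute each coordinate x_i by F_i(u, v) in f_i, and replace dx_i by d F_i = (∂F_i/∂u) du + (∂F_i/∂v) dv.
  For the x component: f_1(F) = 4*u*(-v - 1); d F_1 = (2) du + (4*v) dv
  For the y component: f_2(F) = 4*u + 4*v^2 + 6; d F_2 = (v + 1) du + (u) dv
Combining and collecting du, dv coefficients:
  coeff of du: -4*u*v - 4*u + 4*v^3 + 4*v^2 + 6*v + 6
  coeff of dv: 2*u*(2*u - 6*v^2 - 8*v + 3)
F^* omega = (-4*u*v - 4*u + 4*v^3 + 4*v^2 + 6*v + 6) du + (2*u*(2*u - 6*v^2 - 8*v + 3)) dv.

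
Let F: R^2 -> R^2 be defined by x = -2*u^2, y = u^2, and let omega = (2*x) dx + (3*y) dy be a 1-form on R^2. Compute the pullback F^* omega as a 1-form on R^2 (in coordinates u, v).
F^* omega = (22*u^3) du

Using F^*(f dg) = (f ∘ F) d(g ∘ F), substitute each coordinate x_i by F_i(u, v) in f_i, and replace dx_i by d F_i = (∂F_i/∂u) du + (∂F_i/∂v) dv.
  For the x component: f_1(F) = -4*u^2; d F_1 = (-4*u) du + (0) dv
  For the y component: f_2(F) = 3*u^2; d F_2 = (2*u) du + (0) dv
Combining and collecting du, dv coefficients:
  coeff of du: 22*u^3
  coeff of dv: 0
F^* omega = (22*u^3) du.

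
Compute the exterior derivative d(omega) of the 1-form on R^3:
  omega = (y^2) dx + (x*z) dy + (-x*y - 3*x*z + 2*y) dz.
d(omega) = (-2*y + z) dx ∧ dy + (-y - 3*z) dx ∧ dz + (2 - 2*x) dy ∧ dz

For a 1-form omega = sum_i f_i dx_i, the exterior derivative is
  d(omega) = sum_{i < j} (∂f_j/∂x_i - ∂f_i/∂x_j) dx_i ∧ dx_j.
  coefficient of dx ∧ dy: ∂f_2/∂x - ∂f_1/∂y = ∂(x*z)/∂x - ∂(y^2)/∂y = -2*y + z
  coefficient of dx ∧ dz: ∂f_3/∂x - ∂f_1/∂z = ∂(-x*y - 3*x*z + 2*y)/∂x - ∂(y^2)/∂z = -y - 3*z
  coefficient of dy ∧ dz: ∂f_3/∂y - ∂f_2/∂z = ∂(-x*y - 3*x*z + 2*y)/∂y - ∂(x*z)/∂z = 2 - 2*x
Assembling: d(omega) = (-2*y + z) dx ∧ dy + (-y - 3*z) dx ∧ dz + (2 - 2*x) dy ∧ dz.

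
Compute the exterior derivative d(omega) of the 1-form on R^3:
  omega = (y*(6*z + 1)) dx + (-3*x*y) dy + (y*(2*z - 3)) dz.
d(omega) = (-3*y - 6*z - 1) dx ∧ dy + (-6*y) dx ∧ dz + (2*z - 3) dy ∧ dz

For a 1-form omega = sum_i f_i dx_i, the exterior derivative is
  d(omega) = sum_{i < j} (∂f_j/∂x_i - ∂f_i/∂x_j) dx_i ∧ dx_j.
  coefficient of dx ∧ dy: ∂f_2/∂x - ∂f_1/∂y = ∂(-3*x*y)/∂x - ∂(y*(6*z + 1))/∂y = -3*y - 6*z - 1
  coefficient of dx ∧ dz: ∂f_3/∂x - ∂f_1/∂z = ∂(y*(2*z - 3))/∂x - ∂(y*(6*z + 1))/∂z = -6*y
  coefficient of dy ∧ dz: ∂f_3/∂y - ∂f_2/∂z = ∂(y*(2*z - 3))/∂y - ∂(-3*x*y)/∂z = 2*z - 3
Assembling: d(omega) = (-3*y - 6*z - 1) dx ∧ dy + (-6*y) dx ∧ dz + (2*z - 3) dy ∧ dz.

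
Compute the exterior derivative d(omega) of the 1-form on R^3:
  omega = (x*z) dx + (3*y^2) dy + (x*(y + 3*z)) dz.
d(omega) = (-x + y + 3*z) dx ∧ dz + (x) dy ∧ dz

For a 1-form omega = sum_i f_i dx_i, the exterior derivative is
  d(omega) = sum_{i < j} (∂f_j/∂x_i - ∂f_i/∂x_j) dx_i ∧ dx_j.
  coefficient of dx ∧ dz: ∂f_3/∂x - ∂f_1/∂z = ∂(x*(y + 3*z))/∂x - ∂(x*z)/∂z = -x + y + 3*z
  coefficient of dy ∧ dz: ∂f_3/∂y - ∂f_2/∂z = ∂(x*(y + 3*z))/∂y - ∂(3*y^2)/∂z = x
Assembling: d(omega) = (-x + y + 3*z) dx ∧ dz + (x) dy ∧ dz.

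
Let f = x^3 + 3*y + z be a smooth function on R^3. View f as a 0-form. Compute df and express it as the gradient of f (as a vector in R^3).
df = (3*x^2) dx + (3) dy + (1) dz; grad f = (3*x^2, 3, 1)

For a 0-form f, d f = (∂f/∂x) dx + (∂f/∂y) dy + (∂f/∂z) dz. The components of the vector representation are exactly the entries of grad f in Cartesian coordinates:
  ∂f/∂x = 3*x^2
  ∂f/∂y = 3
  ∂f/∂z = 1.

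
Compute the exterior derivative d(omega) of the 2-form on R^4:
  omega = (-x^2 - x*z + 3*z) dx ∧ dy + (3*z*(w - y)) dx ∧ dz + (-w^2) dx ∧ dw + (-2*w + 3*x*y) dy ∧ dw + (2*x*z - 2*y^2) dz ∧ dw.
d(omega) = (-x + 3*z + 3) dx ∧ dy ∧ dz + (5*z) dx ∧ dz ∧ dw + (3*y) dx ∧ dy ∧ dw + (-4*y) dy ∧ dz ∧ dw

For a 2-form omega = sum_{i<j} g_{ij} dx_i ∧ dx_j, the exterior derivative is
  d(omega) = sum_{i<j} d(g_{ij}) ∧ dx_i ∧ dx_j = sum_{i<j, k} (∂g_{ij}/∂x_k) dx_k ∧ dx_i ∧ dx_j.
Expand each term, using dx_k ∧ dx_i ∧ dx_j = sgn(permutation) dx_{(a)} ∧ dx_{(b)} ∧ dx_{(c)} with (a < b < c) sorted:
  d(-x^2 - x*z + 3*z) includes (∂/∂z)(-x^2 - x*z + 3*z) dz = (3 - x) dz, which multiplied by dx ∧ dy gives (3 - x) dx ∧ dy ∧ dz
  d(3*z*(w - y)) includes (∂/∂y)(3*z*(w - y)) dy = (-3*z) dy, which multiplied by dx ∧ dz gives (3*z) dx ∧ dy ∧ dz
  d(3*z*(w - y)) includes (∂/∂w)(3*z*(w - y)) dw = (3*z) dw, which multiplied by dx ∧ dz gives (3*z) dx ∧ dz ∧ dw
  d(-2*w + 3*x*y) includes (∂/∂x)(-2*w + 3*x*y) dx = (3*y) dx, which multiplied by dy ∧ dw gives (3*y) dx ∧ dy ∧ dw
  d(2*x*z - 2*y^2) includes (∂/∂x)(2*x*z - 2*y^2) dx = (2*z) dx, which multiplied by dz ∧ dw gives (2*z) dx ∧ dz ∧ dw
  d(2*x*z - 2*y^2) includes (∂/∂y)(2*x*z - 2*y^2) dy = (-4*y) dy, which multiplied by dz ∧ dw gives (-4*y) dy ∧ dz ∧ dw
Collecting like 3-forms: d(omega) = (-x + 3*z + 3) dx ∧ dy ∧ dz + (5*z) dx ∧ dz ∧ dw + (3*y) dx ∧ dy ∧ dw + (-4*y) dy ∧ dz ∧ dw.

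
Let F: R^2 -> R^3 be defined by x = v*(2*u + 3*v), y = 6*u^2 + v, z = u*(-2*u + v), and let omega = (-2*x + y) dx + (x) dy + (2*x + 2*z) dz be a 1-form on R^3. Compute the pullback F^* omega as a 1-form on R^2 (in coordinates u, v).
F^* omega = (16*u^3 + 8*u^2*v + 10*u*v^2 - 6*v^3 + 2*v^2) du + (8*u^3 + 34*u^2*v - 30*u*v^2 + 4*u*v - 36*v^3 + 9*v^2) dv

Using F^*(f dg) = (f ∘ F) d(g ∘ F), substitute each coordinate x_i by F_i(u, v) in f_i, and replace dx_i by d F_i = (∂F_i/∂u) du + (∂F_i/∂v) dv.
  For the x component: f_1(F) = 6*u^2 - 4*u*v - 6*v^2 + v; d F_1 = (2*v) du + (2*u + 6*v) dv
  For the y component: f_2(F) = v*(2*u + 3*v); d F_2 = (12*u) du + (1) dv
  For the z component: f_3(F) = -4*u^2 + 6*u*v + 6*v^2; d F_3 = (-4*u + v) du + (u) dv
Combining and collecting du, dv coefficients:
  coeff of du: 16*u^3 + 8*u^2*v + 10*u*v^2 - 6*v^3 + 2*v^2
  coeff of dv: 8*u^3 + 34*u^2*v - 30*u*v^2 + 4*u*v - 36*v^3 + 9*v^2
F^* omega = (16*u^3 + 8*u^2*v + 10*u*v^2 - 6*v^3 + 2*v^2) du + (8*u^3 + 34*u^2*v - 30*u*v^2 + 4*u*v - 36*v^3 + 9*v^2) dv.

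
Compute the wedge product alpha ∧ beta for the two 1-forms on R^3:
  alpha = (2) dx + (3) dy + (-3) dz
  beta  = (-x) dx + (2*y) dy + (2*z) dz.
alpha ∧ beta = (3*x + 4*y) dx ∧ dy + (-3*x + 4*z) dx ∧ dz + (6*y + 6*z) dy ∧ dz

Distribute the wedge, using dx_i ∧ dx_j = -dx_j ∧ dx_i and dx_i ∧ dx_i = 0. For each pair (i, j) with i < j, the coefficient of dx_i ∧ dx_j in alpha ∧ beta is (alpha_i * beta_j - alpha_j * beta_i). Collecting: alpha ∧ beta = (3*x + 4*y) dx ∧ dy + (-3*x + 4*z) dx ∧ dz + (6*y + 6*z) dy ∧ dz.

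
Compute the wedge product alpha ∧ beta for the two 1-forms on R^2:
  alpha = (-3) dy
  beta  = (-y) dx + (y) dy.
alpha ∧ beta = (-3*y) dx ∧ dy

Distribute the wedge, using dx_i ∧ dx_j = -dx_j ∧ dx_i and dx_i ∧ dx_i = 0. For each pair (i, j) with i < j, the coefficient of dx_i ∧ dx_j in alpha ∧ beta is (alpha_i * beta_j - alpha_j * beta_i). Collecting: alpha ∧ beta = (-3*y) dx ∧ dy.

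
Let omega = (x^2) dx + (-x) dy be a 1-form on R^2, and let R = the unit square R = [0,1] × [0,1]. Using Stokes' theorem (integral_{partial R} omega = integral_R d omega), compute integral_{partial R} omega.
integral_(partial R) omega = -1

Stokes: integral_partial_R omega = integral_R d omega with d omega = (∂Q/∂x - ∂P/∂y) dx ∧ dy.
  ∂Q/∂x = -1
  ∂P/∂y = 0
  integrand = ∂Q/∂x - ∂P/∂y = -1.
Integrating over R: integral_0^1 integral_0^1 (-1) dx dy = -1.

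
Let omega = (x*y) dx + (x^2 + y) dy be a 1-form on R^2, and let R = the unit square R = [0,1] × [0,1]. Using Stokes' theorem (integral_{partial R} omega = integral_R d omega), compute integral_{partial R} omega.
integral_(partial R) omega = 1/2

Stokes: integral_partial_R omega = integral_R d omega with d omega = (∂Q/∂x - ∂P/∂y) dx ∧ dy.
  ∂Q/∂x = 2*x
  ∂P/∂y = x
  integrand = ∂Q/∂x - ∂P/∂y = x.
Integrating over R: integral_0^1 integral_0^1 (x) dx dy = 1/2.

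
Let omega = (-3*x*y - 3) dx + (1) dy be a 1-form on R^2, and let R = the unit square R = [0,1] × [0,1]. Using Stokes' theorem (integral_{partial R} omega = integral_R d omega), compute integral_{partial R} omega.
integral_(partial R) omega = 3/2

Stokes: integral_partial_R omega = integral_R d omega with d omega = (∂Q/∂x - ∂P/∂y) dx ∧ dy.
  ∂Q/∂x = 0
  ∂P/∂y = -3*x
  integrand = ∂Q/∂x - ∂P/∂y = 3*x.
Integrating over R: integral_0^1 integral_0^1 (3*x) dx dy = 3/2.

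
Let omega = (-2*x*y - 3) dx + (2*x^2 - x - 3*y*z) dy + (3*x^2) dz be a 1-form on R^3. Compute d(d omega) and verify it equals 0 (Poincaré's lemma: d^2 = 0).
d(d omega) = 0

Step 1: d omega = sum_{i<j} (∂f_j/∂x_i - ∂f_i/∂x_j) dx_i ∧ dx_j:
  coeff of dx ∧ dy: 6*x - 1
  coeff of dx ∧ dz: 6*x
  coeff of dy ∧ dz: 3*y
Step 2: Apply d again to each 2-form coefficient. The only possible 3-form in R^3 is dx ∧ dy ∧ dz, with coefficient
  ∂(coeff of dy∧dz)/∂x - ∂(coeff of dx∧dz)/∂y + ∂(coeff of dx∧dy)/∂z
  = ∂/∂x (3*y) - ∂/∂y (6*x) + ∂/∂z (6*x - 1).
Each of these terms simplifies to sums of mixed partials that cancel in pairs. The result is 0 (by equality of mixed partials for smooth functions — Schwarz / Clairaut).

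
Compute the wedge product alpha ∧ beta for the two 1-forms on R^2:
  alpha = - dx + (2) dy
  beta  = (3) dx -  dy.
alpha ∧ beta = (-5) dx ∧ dy

Distribute the wedge, using dx_i ∧ dx_j = -dx_j ∧ dx_i and dx_i ∧ dx_i = 0. For each pair (i, j) with i < j, the coefficient of dx_i ∧ dx_j in alpha ∧ beta is (alpha_i * beta_j - alpha_j * beta_i). Collecting: alpha ∧ beta = (-5) dx ∧ dy.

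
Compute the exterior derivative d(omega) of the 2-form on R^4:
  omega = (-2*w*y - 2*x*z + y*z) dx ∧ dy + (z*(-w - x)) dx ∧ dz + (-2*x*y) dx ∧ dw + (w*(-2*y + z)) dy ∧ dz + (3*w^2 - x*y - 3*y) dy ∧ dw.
d(omega) = (-2*x + y) dx ∧ dy ∧ dz + (2*x - 3*y) dx ∧ dy ∧ dw + (-z) dx ∧ dz ∧ dw + (-2*y + z) dy ∧ dz ∧ dw

For a 2-form omega = sum_{i<j} g_{ij} dx_i ∧ dx_j, the exterior derivative is
  d(omega) = sum_{i<j} d(g_{ij}) ∧ dx_i ∧ dx_j = sum_{i<j, k} (∂g_{ij}/∂x_k) dx_k ∧ dx_i ∧ dx_j.
Expand each term, using dx_k ∧ dx_i ∧ dx_j = sgn(permutation) dx_{(a)} ∧ dx_{(b)} ∧ dx_{(c)} with (a < b < c) sorted:
  d(-2*w*y - 2*x*z + y*z) includes (∂/∂z)(-2*w*y - 2*x*z + y*z) dz = (-2*x + y) dz, which multiplied by dx ∧ dy gives (-2*x + y) dx ∧ dy ∧ dz
  d(-2*w*y - 2*x*z + y*z) includes (∂/∂w)(-2*w*y - 2*x*z + y*z) dw = (-2*y) dw, which multiplied by dx ∧ dy gives (-2*y) dx ∧ dy ∧ dw
  d(z*(-w - x)) includes (∂/∂w)(z*(-w - x)) dw = (-z) dw, which multiplied by dx ∧ dz gives (-z) dx ∧ dz ∧ dw
  d(-2*x*y) includes (∂/∂y)(-2*x*y) dy = (-2*x) dy, which multiplied by dx ∧ dw gives (2*x) dx ∧ dy ∧ dw
  d(w*(-2*y + z)) includes (∂/∂w)(w*(-2*y + z)) dw = (-2*y + z) dw, which multiplied by dy ∧ dz gives (-2*y + z) dy ∧ dz ∧ dw
  d(3*w^2 - x*y - 3*y) includes (∂/∂x)(3*w^2 - x*y - 3*y) dx = (-y) dx, which multiplied by dy ∧ dw gives (-y) dx ∧ dy ∧ dw
Collecting like 3-forms: d(omega) = (-2*x + y) dx ∧ dy ∧ dz + (2*x - 3*y) dx ∧ dy ∧ dw + (-z) dx ∧ dz ∧ dw + (-2*y + z) dy ∧ dz ∧ dw.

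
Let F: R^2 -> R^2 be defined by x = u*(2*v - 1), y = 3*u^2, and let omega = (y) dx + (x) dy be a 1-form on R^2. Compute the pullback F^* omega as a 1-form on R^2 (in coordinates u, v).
F^* omega = (u^2*(18*v - 9)) du + (6*u^3) dv

Using F^*(f dg) = (f ∘ F) d(g ∘ F), substitute each coordinate x_i by F_i(u, v) in f_i, and replace dx_i by d F_i = (∂F_i/∂u) du + (∂F_i/∂v) dv.
  For the x component: f_1(F) = 3*u^2; d F_1 = (2*v - 1) du + (2*u) dv
  For the y component: f_2(F) = u*(2*v - 1); d F_2 = (6*u) du + (0) dv
Combining and collecting du, dv coefficients:
  coeff of du: u^2*(18*v - 9)
  coeff of dv: 6*u^3
F^* omega = (u^2*(18*v - 9)) du + (6*u^3) dv.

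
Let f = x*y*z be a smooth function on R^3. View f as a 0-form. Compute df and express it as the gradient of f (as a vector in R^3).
df = (y*z) dx + (x*z) dy + (x*y) dz; grad f = (y*z, x*z, x*y)

For a 0-form f, d f = (∂f/∂x) dx + (∂f/∂y) dy + (∂f/∂z) dz. The components of the vector representation are exactly the entries of grad f in Cartesian coordinates:
  ∂f/∂x = y*z
  ∂f/∂y = x*z
  ∂f/∂z = x*y.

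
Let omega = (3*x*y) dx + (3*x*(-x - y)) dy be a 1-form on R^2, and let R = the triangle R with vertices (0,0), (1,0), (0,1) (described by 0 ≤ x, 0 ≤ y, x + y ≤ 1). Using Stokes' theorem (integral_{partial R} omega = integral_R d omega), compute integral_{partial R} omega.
integral_(partial R) omega = -2

Stokes: integral_partial_R omega = integral_R d omega with d omega = (∂Q/∂x - ∂P/∂y) dx ∧ dy.
  ∂Q/∂x = -6*x - 3*y
  ∂P/∂y = 3*x
  integrand = ∂Q/∂x - ∂P/∂y = -9*x - 3*y.
Integrating over R: integral_0^1 integral_0^{1-x} (-9*x - 3*y) dy dx = -2.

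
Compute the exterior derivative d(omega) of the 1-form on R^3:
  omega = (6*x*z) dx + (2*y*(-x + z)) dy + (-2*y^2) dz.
d(omega) = (-2*y) dx ∧ dy + (-6*x) dx ∧ dz + (-6*y) dy ∧ dz

For a 1-form omega = sum_i f_i dx_i, the exterior derivative is
  d(omega) = sum_{i < j} (∂f_j/∂x_i - ∂f_i/∂x_j) dx_i ∧ dx_j.
  coefficient of dx ∧ dy: ∂f_2/∂x - ∂f_1/∂y = ∂(2*y*(-x + z))/∂x - ∂(6*x*z)/∂y = -2*y
  coefficient of dx ∧ dz: ∂f_3/∂x - ∂f_1/∂z = ∂(-2*y^2)/∂x - ∂(6*x*z)/∂z = -6*x
  coefficient of dy ∧ dz: ∂f_3/∂y - ∂f_2/∂z = ∂(-2*y^2)/∂y - ∂(2*y*(-x + z))/∂z = -6*y
Assembling: d(omega) = (-2*y) dx ∧ dy + (-6*x) dx ∧ dz + (-6*y) dy ∧ dz.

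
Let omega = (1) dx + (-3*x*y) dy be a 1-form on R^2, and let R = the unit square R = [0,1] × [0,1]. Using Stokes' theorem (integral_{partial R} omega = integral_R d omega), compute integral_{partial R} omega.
integral_(partial R) omega = -3/2

Stokes: integral_partial_R omega = integral_R d omega with d omega = (∂Q/∂x - ∂P/∂y) dx ∧ dy.
  ∂Q/∂x = -3*y
  ∂P/∂y = 0
  integrand = ∂Q/∂x - ∂P/∂y = -3*y.
Integrating over R: integral_0^1 integral_0^1 (-3*y) dx dy = -3/2.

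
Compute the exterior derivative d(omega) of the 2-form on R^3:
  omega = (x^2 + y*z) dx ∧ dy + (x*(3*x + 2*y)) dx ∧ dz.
d(omega) = (-2*x + y) dx ∧ dy ∧ dz

For a 2-form omega = sum_{i<j} g_{ij} dx_i ∧ dx_j, the exterior derivative is
  d(omega) = sum_{i<j} d(g_{ij}) ∧ dx_i ∧ dx_j = sum_{i<j, k} (∂g_{ij}/∂x_k) dx_k ∧ dx_i ∧ dx_j.
Expand each term, using dx_k ∧ dx_i ∧ dx_j = sgn(permutation) dx_{(a)} ∧ dx_{(b)} ∧ dx_{(c)} with (a < b < c) sorted:
  d(x^2 + y*z) includes (∂/∂z)(x^2 + y*z) dz = (y) dz, which multiplied by dx ∧ dy gives (y) dx ∧ dy ∧ dz
  d(x*(3*x + 2*y)) includes (∂/∂y)(x*(3*x + 2*y)) dy = (2*x) dy, which multiplied by dx ∧ dz gives (-2*x) dx ∧ dy ∧ dz
Collecting like 3-forms: d(omega) = (-2*x + y) dx ∧ dy ∧ dz.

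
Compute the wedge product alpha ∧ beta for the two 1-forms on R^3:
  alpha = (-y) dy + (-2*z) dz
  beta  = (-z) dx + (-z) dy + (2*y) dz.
alpha ∧ beta = (-y*z) dx ∧ dy + (-2*y^2 - 2*z^2) dy ∧ dz + (-2*z^2) dx ∧ dz

Distribute the wedge, using dx_i ∧ dx_j = -dx_j ∧ dx_i and dx_i ∧ dx_i = 0. For each pair (i, j) with i < j, the coefficient of dx_i ∧ dx_j in alpha ∧ beta is (alpha_i * beta_j - alpha_j * beta_i). Collecting: alpha ∧ beta = (-y*z) dx ∧ dy + (-2*y^2 - 2*z^2) dy ∧ dz + (-2*z^2) dx ∧ dz.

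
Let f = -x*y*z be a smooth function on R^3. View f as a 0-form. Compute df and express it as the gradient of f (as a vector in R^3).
df = (-y*z) dx + (-x*z) dy + (-x*y) dz; grad f = (-y*z, -x*z, -x*y)

For a 0-form f, d f = (∂f/∂x) dx + (∂f/∂y) dy + (∂f/∂z) dz. The components of the vector representation are exactly the entries of grad f in Cartesian coordinates:
  ∂f/∂x = -y*z
  ∂f/∂y = -x*z
  ∂f/∂z = -x*y.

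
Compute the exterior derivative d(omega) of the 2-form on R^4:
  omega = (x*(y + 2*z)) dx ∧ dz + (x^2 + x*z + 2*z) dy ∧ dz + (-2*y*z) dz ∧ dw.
d(omega) = (x + z) dx ∧ dy ∧ dz + (-2*z) dy ∧ dz ∧ dw

For a 2-form omega = sum_{i<j} g_{ij} dx_i ∧ dx_j, the exterior derivative is
  d(omega) = sum_{i<j} d(g_{ij}) ∧ dx_i ∧ dx_j = sum_{i<j, k} (∂g_{ij}/∂x_k) dx_k ∧ dx_i ∧ dx_j.
Expand each term, using dx_k ∧ dx_i ∧ dx_j = sgn(permutation) dx_{(a)} ∧ dx_{(b)} ∧ dx_{(c)} with (a < b < c) sorted:
  d(x*(y + 2*z)) includes (∂/∂y)(x*(y + 2*z)) dy = (x) dy, which multiplied by dx ∧ dz gives (-x) dx ∧ dy ∧ dz
  d(x^2 + x*z + 2*z) includes (∂/∂x)(x^2 + x*z + 2*z) dx = (2*x + z) dx, which multiplied by dy ∧ dz gives (2*x + z) dx ∧ dy ∧ dz
  d(-2*y*z) includes (∂/∂y)(-2*y*z) dy = (-2*z) dy, which multiplied by dz ∧ dw gives (-2*z) dy ∧ dz ∧ dw
Collecting like 3-forms: d(omega) = (x + z) dx ∧ dy ∧ dz + (-2*z) dy ∧ dz ∧ dw.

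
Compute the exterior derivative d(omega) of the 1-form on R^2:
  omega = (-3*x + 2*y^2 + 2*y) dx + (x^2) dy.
d(omega) = (2*x - 4*y - 2) dx ∧ dy

For a 1-form omega = sum_i f_i dx_i, the exterior derivative is
  d(omega) = sum_{i < j} (∂f_j/∂x_i - ∂f_i/∂x_j) dx_i ∧ dx_j.
  coefficient of dx ∧ dy: ∂f_2/∂x - ∂f_1/∂y = ∂(x^2)/∂x - ∂(-3*x + 2*y^2 + 2*y)/∂y = 2*x - 4*y - 2
Assembling: d(omega) = (2*x - 4*y - 2) dx ∧ dy.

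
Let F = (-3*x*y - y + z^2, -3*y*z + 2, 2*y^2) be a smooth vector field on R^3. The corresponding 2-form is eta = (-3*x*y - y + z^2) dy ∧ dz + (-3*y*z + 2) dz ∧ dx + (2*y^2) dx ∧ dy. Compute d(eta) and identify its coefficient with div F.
d(eta) = (-3*y - 3*z) dx ∧ dy ∧ dz; div F = -3*y - 3*z

For a 2-form in R^3 of the form above, applying d gives a 3-form with coefficient ∂P/∂x + ∂Q/∂y + ∂R/∂z:
  ∂P/∂x = -3*y
  ∂Q/∂y = -3*z
  ∂R/∂z = 0
Sum = -3*y - 3*z, which is exactly div F.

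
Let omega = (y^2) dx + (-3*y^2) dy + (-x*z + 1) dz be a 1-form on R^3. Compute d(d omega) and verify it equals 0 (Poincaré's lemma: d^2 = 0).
d(d omega) = 0

Step 1: d omega = sum_{i<j} (∂f_j/∂x_i - ∂f_i/∂x_j) dx_i ∧ dx_j:
  coeff of dx ∧ dy: -2*y
  coeff of dx ∧ dz: -z
  coeff of dy ∧ dz: 0
Step 2: Apply d again to each 2-form coefficient. The only possible 3-form in R^3 is dx ∧ dy ∧ dz, with coefficient
  ∂(coeff of dy∧dz)/∂x - ∂(coeff of dx∧dz)/∂y + ∂(coeff of dx∧dy)/∂z
  = ∂/∂x (0) - ∂/∂y (-z) + ∂/∂z (-2*y).
Each of these terms simplifies to sums of mixed partials that cancel in pairs. The result is 0 (by equality of mixed partials for smooth functions — Schwarz / Clairaut).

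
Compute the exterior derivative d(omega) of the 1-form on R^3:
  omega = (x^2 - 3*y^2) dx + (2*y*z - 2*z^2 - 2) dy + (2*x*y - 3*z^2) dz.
d(omega) = (6*y) dx ∧ dy + (2*y) dx ∧ dz + (2*x - 2*y + 4*z) dy ∧ dz

For a 1-form omega = sum_i f_i dx_i, the exterior derivative is
  d(omega) = sum_{i < j} (∂f_j/∂x_i - ∂f_i/∂x_j) dx_i ∧ dx_j.
  coefficient of dx ∧ dy: ∂f_2/∂x - ∂f_1/∂y = ∂(2*y*z - 2*z^2 - 2)/∂x - ∂(x^2 - 3*y^2)/∂y = 6*y
  coefficient of dx ∧ dz: ∂f_3/∂x - ∂f_1/∂z = ∂(2*x*y - 3*z^2)/∂x - ∂(x^2 - 3*y^2)/∂z = 2*y
  coefficient of dy ∧ dz: ∂f_3/∂y - ∂f_2/∂z = ∂(2*x*y - 3*z^2)/∂y - ∂(2*y*z - 2*z^2 - 2)/∂z = 2*x - 2*y + 4*z
Assembling: d(omega) = (6*y) dx ∧ dy + (2*y) dx ∧ dz + (2*x - 2*y + 4*z) dy ∧ dz.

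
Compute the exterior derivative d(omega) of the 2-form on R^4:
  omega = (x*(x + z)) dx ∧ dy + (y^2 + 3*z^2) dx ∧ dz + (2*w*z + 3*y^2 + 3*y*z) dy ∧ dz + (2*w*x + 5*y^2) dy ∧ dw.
d(omega) = (x - 2*y) dx ∧ dy ∧ dz + (2*z) dy ∧ dz ∧ dw + (2*w) dx ∧ dy ∧ dw

For a 2-form omega = sum_{i<j} g_{ij} dx_i ∧ dx_j, the exterior derivative is
  d(omega) = sum_{i<j} d(g_{ij}) ∧ dx_i ∧ dx_j = sum_{i<j, k} (∂g_{ij}/∂x_k) dx_k ∧ dx_i ∧ dx_j.
Expand each term, using dx_k ∧ dx_i ∧ dx_j = sgn(permutation) dx_{(a)} ∧ dx_{(b)} ∧ dx_{(c)} with (a < b < c) sorted:
  d(x*(x + z)) includes (∂/∂z)(x*(x + z)) dz = (x) dz, which multiplied by dx ∧ dy gives (x) dx ∧ dy ∧ dz
  d(y^2 + 3*z^2) includes (∂/∂y)(y^2 + 3*z^2) dy = (2*y) dy, which multiplied by dx ∧ dz gives (-2*y) dx ∧ dy ∧ dz
  d(2*w*z + 3*y^2 + 3*y*z) includes (∂/∂w)(2*w*z + 3*y^2 + 3*y*z) dw = (2*z) dw, which multiplied by dy ∧ dz gives (2*z) dy ∧ dz ∧ dw
  d(2*w*x + 5*y^2) includes (∂/∂x)(2*w*x + 5*y^2) dx = (2*w) dx, which multiplied by dy ∧ dw gives (2*w) dx ∧ dy ∧ dw
Collecting like 3-forms: d(omega) = (x - 2*y) dx ∧ dy ∧ dz + (2*z) dy ∧ dz ∧ dw + (2*w) dx ∧ dy ∧ dw.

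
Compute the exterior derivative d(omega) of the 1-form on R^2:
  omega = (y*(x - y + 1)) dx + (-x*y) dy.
d(omega) = (-x + y - 1) dx ∧ dy

For a 1-form omega = sum_i f_i dx_i, the exterior derivative is
  d(omega) = sum_{i < j} (∂f_j/∂x_i - ∂f_i/∂x_j) dx_i ∧ dx_j.
  coefficient of dx ∧ dy: ∂f_2/∂x - ∂f_1/∂y = ∂(-x*y)/∂x - ∂(y*(x - y + 1))/∂y = -x + y - 1
Assembling: d(omega) = (-x + y - 1) dx ∧ dy.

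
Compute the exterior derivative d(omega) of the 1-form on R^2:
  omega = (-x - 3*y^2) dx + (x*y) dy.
d(omega) = (7*y) dx ∧ dy

For a 1-form omega = sum_i f_i dx_i, the exterior derivative is
  d(omega) = sum_{i < j} (∂f_j/∂x_i - ∂f_i/∂x_j) dx_i ∧ dx_j.
  coefficient of dx ∧ dy: ∂f_2/∂x - ∂f_1/∂y = ∂(x*y)/∂x - ∂(-x - 3*y^2)/∂y = 7*y
Assembling: d(omega) = (7*y) dx ∧ dy.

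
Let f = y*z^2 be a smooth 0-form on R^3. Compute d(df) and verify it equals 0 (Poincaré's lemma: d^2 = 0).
d(df) = 0

Step 1: df = sum_i (∂f/∂x_i) dx_i = (0) dx + (z^2) dy + (2*y*z) dz.
Step 2: Apply d again. Using the 1-form formula, the coefficient of dx ∧ dy in d(df) is ∂^2 f/∂x ∂y - ∂^2 f/∂y ∂x = (0) - (0) = 0 (equality of mixed partials for smooth f).
Similarly for dx ∧ dz and dy ∧ dz — all coefficients vanish. So d(df) = 0.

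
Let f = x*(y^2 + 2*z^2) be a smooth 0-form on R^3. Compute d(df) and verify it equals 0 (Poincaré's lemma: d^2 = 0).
d(df) = 0

Step 1: df = sum_i (∂f/∂x_i) dx_i = (y^2 + 2*z^2) dx + (2*x*y) dy + (4*x*z) dz.
Step 2: Apply d again. Using the 1-form formula, the coefficient of dx ∧ dy in d(df) is ∂^2 f/∂x ∂y - ∂^2 f/∂y ∂x = (2*y) - (2*y) = 0 (equality of mixed partials for smooth f).
Similarly for dx ∧ dz and dy ∧ dz — all coefficients vanish. So d(df) = 0.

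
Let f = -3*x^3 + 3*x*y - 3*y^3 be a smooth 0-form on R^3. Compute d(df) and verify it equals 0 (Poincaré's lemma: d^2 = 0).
d(df) = 0

Step 1: df = sum_i (∂f/∂x_i) dx_i = (-9*x^2 + 3*y) dx + (3*x - 9*y^2) dy + (0) dz.
Step 2: Apply d again. Using the 1-form formula, the coefficient of dx ∧ dy in d(df) is ∂^2 f/∂x ∂y - ∂^2 f/∂y ∂x = (3) - (3) = 0 (equality of mixed partials for smooth f).
Similarly for dx ∧ dz and dy ∧ dz — all coefficients vanish. So d(df) = 0.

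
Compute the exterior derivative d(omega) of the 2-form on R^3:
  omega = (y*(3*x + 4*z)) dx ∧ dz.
d(omega) = (-3*x - 4*z) dx ∧ dy ∧ dz

For a 2-form omega = sum_{i<j} g_{ij} dx_i ∧ dx_j, the exterior derivative is
  d(omega) = sum_{i<j} d(g_{ij}) ∧ dx_i ∧ dx_j = sum_{i<j, k} (∂g_{ij}/∂x_k) dx_k ∧ dx_i ∧ dx_j.
Expand each term, using dx_k ∧ dx_i ∧ dx_j = sgn(permutation) dx_{(a)} ∧ dx_{(b)} ∧ dx_{(c)} with (a < b < c) sorted:
  d(y*(3*x + 4*z)) includes (∂/∂y)(y*(3*x + 4*z)) dy = (3*x + 4*z) dy, which multiplied by dx ∧ dz gives (-3*x - 4*z) dx ∧ dy ∧ dz
Collecting like 3-forms: d(omega) = (-3*x - 4*z) dx ∧ dy ∧ dz.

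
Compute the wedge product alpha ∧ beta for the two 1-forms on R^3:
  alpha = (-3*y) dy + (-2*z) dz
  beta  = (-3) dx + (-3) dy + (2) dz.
alpha ∧ beta = (-9*y) dx ∧ dy + (-6*y - 6*z) dy ∧ dz + (-6*z) dx ∧ dz

Distribute the wedge, using dx_i ∧ dx_j = -dx_j ∧ dx_i and dx_i ∧ dx_i = 0. For each pair (i, j) with i < j, the coefficient of dx_i ∧ dx_j in alpha ∧ beta is (alpha_i * beta_j - alpha_j * beta_i). Collecting: alpha ∧ beta = (-9*y) dx ∧ dy + (-6*y - 6*z) dy ∧ dz + (-6*z) dx ∧ dz.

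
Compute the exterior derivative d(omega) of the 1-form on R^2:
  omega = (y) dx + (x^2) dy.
d(omega) = (2*x - 1) dx ∧ dy

For a 1-form omega = sum_i f_i dx_i, the exterior derivative is
  d(omega) = sum_{i < j} (∂f_j/∂x_i - ∂f_i/∂x_j) dx_i ∧ dx_j.
  coefficient of dx ∧ dy: ∂f_2/∂x - ∂f_1/∂y = ∂(x^2)/∂x - ∂(y)/∂y = 2*x - 1
Assembling: d(omega) = (2*x - 1) dx ∧ dy.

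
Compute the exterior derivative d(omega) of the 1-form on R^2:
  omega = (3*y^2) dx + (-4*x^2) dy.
d(omega) = (-8*x - 6*y) dx ∧ dy

For a 1-form omega = sum_i f_i dx_i, the exterior derivative is
  d(omega) = sum_{i < j} (∂f_j/∂x_i - ∂f_i/∂x_j) dx_i ∧ dx_j.
  coefficient of dx ∧ dy: ∂f_2/∂x - ∂f_1/∂y = ∂(-4*x^2)/∂x - ∂(3*y^2)/∂y = -8*x - 6*y
Assembling: d(omega) = (-8*x - 6*y) dx ∧ dy.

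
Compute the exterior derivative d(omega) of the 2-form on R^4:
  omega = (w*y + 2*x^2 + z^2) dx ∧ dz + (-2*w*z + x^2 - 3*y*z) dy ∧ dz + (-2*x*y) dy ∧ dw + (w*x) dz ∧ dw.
d(omega) = (-w + 2*x) dx ∧ dy ∧ dz + (w + y) dx ∧ dz ∧ dw + (-2*z) dy ∧ dz ∧ dw + (-2*y) dx ∧ dy ∧ dw

For a 2-form omega = sum_{i<j} g_{ij} dx_i ∧ dx_j, the exterior derivative is
  d(omega) = sum_{i<j} d(g_{ij}) ∧ dx_i ∧ dx_j = sum_{i<j, k} (∂g_{ij}/∂x_k) dx_k ∧ dx_i ∧ dx_j.
Expand each term, using dx_k ∧ dx_i ∧ dx_j = sgn(permutation) dx_{(a)} ∧ dx_{(b)} ∧ dx_{(c)} with (a < b < c) sorted:
  d(w*y + 2*x^2 + z^2) includes (∂/∂y)(w*y + 2*x^2 + z^2) dy = (w) dy, which multiplied by dx ∧ dz gives (-w) dx ∧ dy ∧ dz
  d(w*y + 2*x^2 + z^2) includes (∂/∂w)(w*y + 2*x^2 + z^2) dw = (y) dw, which multiplied by dx ∧ dz gives (y) dx ∧ dz ∧ dw
  d(-2*w*z + x^2 - 3*y*z) includes (∂/∂x)(-2*w*z + x^2 - 3*y*z) dx = (2*x) dx, which multiplied by dy ∧ dz gives (2*x) dx ∧ dy ∧ dz
  d(-2*w*z + x^2 - 3*y*z) includes (∂/∂w)(-2*w*z + x^2 - 3*y*z) dw = (-2*z) dw, which multiplied by dy ∧ dz gives (-2*z) dy ∧ dz ∧ dw
  d(-2*x*y) includes (∂/∂x)(-2*x*y) dx = (-2*y) dx, which multiplied by dy ∧ dw gives (-2*y) dx ∧ dy ∧ dw
  d(w*x) includes (∂/∂x)(w*x) dx = (w) dx, which multiplied by dz ∧ dw gives (w) dx ∧ dz ∧ dw
Collecting like 3-forms: d(omega) = (-w + 2*x) dx ∧ dy ∧ dz + (w + y) dx ∧ dz ∧ dw + (-2*z) dy ∧ dz ∧ dw + (-2*y) dx ∧ dy ∧ dw.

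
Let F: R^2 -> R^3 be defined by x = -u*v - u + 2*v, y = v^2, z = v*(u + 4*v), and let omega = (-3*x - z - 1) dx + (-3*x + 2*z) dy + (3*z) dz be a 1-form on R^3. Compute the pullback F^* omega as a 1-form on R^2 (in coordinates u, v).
F^* omega = (u*v^2 - 5*u*v - 3*u + 16*v^3 + 10*v^2 + 7*v + 1) du + (u^2*v - 3*u^2 + 50*u*v^2 + 16*u*v + 7*u + 112*v^3 - 20*v^2 - 12*v - 2) dv

Using F^*(f dg) = (f ∘ F) d(g ∘ F), substitute each coordinate x_i by F_i(u, v) in f_i, and replace dx_i by d F_i = (∂F_i/∂u) du + (∂F_i/∂v) dv.
  For the x component: f_1(F) = 2*u*v + 3*u - 4*v^2 - 6*v - 1; d F_1 = (-v - 1) du + (2 - u) dv
  For the y component: f_2(F) = 5*u*v + 3*u + 8*v^2 - 6*v; d F_2 = (0) du + (2*v) dv
  For the z component: f_3(F) = 3*v*(u + 4*v); d F_3 = (v) du + (u + 8*v) dv
Combining and collecting du, dv coefficients:
  coeff of du: u*v^2 - 5*u*v - 3*u + 16*v^3 + 10*v^2 + 7*v + 1
  coeff of dv: u^2*v - 3*u^2 + 50*u*v^2 + 16*u*v + 7*u + 112*v^3 - 20*v^2 - 12*v - 2
F^* omega = (u*v^2 - 5*u*v - 3*u + 16*v^3 + 10*v^2 + 7*v + 1) du + (u^2*v - 3*u^2 + 50*u*v^2 + 16*u*v + 7*u + 112*v^3 - 20*v^2 - 12*v - 2) dv.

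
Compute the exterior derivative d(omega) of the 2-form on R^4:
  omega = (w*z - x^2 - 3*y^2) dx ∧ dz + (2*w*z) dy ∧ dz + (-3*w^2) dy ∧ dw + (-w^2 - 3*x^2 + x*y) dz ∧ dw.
d(omega) = (6*y) dx ∧ dy ∧ dz + (-6*x + y + z) dx ∧ dz ∧ dw + (x + 2*z) dy ∧ dz ∧ dw

For a 2-form omega = sum_{i<j} g_{ij} dx_i ∧ dx_j, the exterior derivative is
  d(omega) = sum_{i<j} d(g_{ij}) ∧ dx_i ∧ dx_j = sum_{i<j, k} (∂g_{ij}/∂x_k) dx_k ∧ dx_i ∧ dx_j.
Expand each term, using dx_k ∧ dx_i ∧ dx_j = sgn(permutation) dx_{(a)} ∧ dx_{(b)} ∧ dx_{(c)} with (a < b < c) sorted:
  d(w*z - x^2 - 3*y^2) includes (∂/∂y)(w*z - x^2 - 3*y^2) dy = (-6*y) dy, which multiplied by dx ∧ dz gives (6*y) dx ∧ dy ∧ dz
  d(w*z - x^2 - 3*y^2) includes (∂/∂w)(w*z - x^2 - 3*y^2) dw = (z) dw, which multiplied by dx ∧ dz gives (z) dx ∧ dz ∧ dw
  d(2*w*z) includes (∂/∂w)(2*w*z) dw = (2*z) dw, which multiplied by dy ∧ dz gives (2*z) dy ∧ dz ∧ dw
  d(-w^2 - 3*x^2 + x*y) includes (∂/∂x)(-w^2 - 3*x^2 + x*y) dx = (-6*x + y) dx, which multiplied by dz ∧ dw gives (-6*x + y) dx ∧ dz ∧ dw
  d(-w^2 - 3*x^2 + x*y) includes (∂/∂y)(-w^2 - 3*x^2 + x*y) dy = (x) dy, which multiplied by dz ∧ dw gives (x) dy ∧ dz ∧ dw
Collecting like 3-forms: d(omega) = (6*y) dx ∧ dy ∧ dz + (-6*x + y + z) dx ∧ dz ∧ dw + (x + 2*z) dy ∧ dz ∧ dw.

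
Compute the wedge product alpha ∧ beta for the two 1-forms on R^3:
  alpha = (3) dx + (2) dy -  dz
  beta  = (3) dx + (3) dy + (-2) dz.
alpha ∧ beta = (3) dx ∧ dy + (-3) dx ∧ dz + (-1) dy ∧ dz

Distribute the wedge, using dx_i ∧ dx_j = -dx_j ∧ dx_i and dx_i ∧ dx_i = 0. For each pair (i, j) with i < j, the coefficient of dx_i ∧ dx_j in alpha ∧ beta is (alpha_i * beta_j - alpha_j * beta_i). Collecting: alpha ∧ beta = (3) dx ∧ dy + (-3) dx ∧ dz + (-1) dy ∧ dz.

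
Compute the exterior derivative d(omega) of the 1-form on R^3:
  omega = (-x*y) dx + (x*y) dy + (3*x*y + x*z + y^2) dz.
d(omega) = (x + y) dx ∧ dy + (3*y + z) dx ∧ dz + (3*x + 2*y) dy ∧ dz

For a 1-form omega = sum_i f_i dx_i, the exterior derivative is
  d(omega) = sum_{i < j} (∂f_j/∂x_i - ∂f_i/∂x_j) dx_i ∧ dx_j.
  coefficient of dx ∧ dy: ∂f_2/∂x - ∂f_1/∂y = ∂(x*y)/∂x - ∂(-x*y)/∂y = x + y
  coefficient of dx ∧ dz: ∂f_3/∂x - ∂f_1/∂z = ∂(3*x*y + x*z + y^2)/∂x - ∂(-x*y)/∂z = 3*y + z
  coefficient of dy ∧ dz: ∂f_3/∂y - ∂f_2/∂z = ∂(3*x*y + x*z + y^2)/∂y - ∂(x*y)/∂z = 3*x + 2*y
Assembling: d(omega) = (x + y) dx ∧ dy + (3*y + z) dx ∧ dz + (3*x + 2*y) dy ∧ dz.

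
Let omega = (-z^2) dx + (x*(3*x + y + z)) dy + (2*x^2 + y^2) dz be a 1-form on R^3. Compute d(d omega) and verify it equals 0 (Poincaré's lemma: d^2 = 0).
d(d omega) = 0

Step 1: d omega = sum_{i<j} (∂f_j/∂x_i - ∂f_i/∂x_j) dx_i ∧ dx_j:
  coeff of dx ∧ dy: 6*x + y + z
  coeff of dx ∧ dz: 4*x + 2*z
  coeff of dy ∧ dz: -x + 2*y
Step 2: Apply d again to each 2-form coefficient. The only possible 3-form in R^3 is dx ∧ dy ∧ dz, with coefficient
  ∂(coeff of dy∧dz)/∂x - ∂(coeff of dx∧dz)/∂y + ∂(coeff of dx∧dy)/∂z
  = ∂/∂x (-x + 2*y) - ∂/∂y (4*x + 2*z) + ∂/∂z (6*x + y + z).
Each of these terms simplifies to sums of mixed partials that cancel in pairs. The result is 0 (by equality of mixed partials for smooth functions — Schwarz / Clairaut).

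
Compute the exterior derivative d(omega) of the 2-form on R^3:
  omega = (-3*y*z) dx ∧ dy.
d(omega) = (-3*y) dx ∧ dy ∧ dz

For a 2-form omega = sum_{i<j} g_{ij} dx_i ∧ dx_j, the exterior derivative is
  d(omega) = sum_{i<j} d(g_{ij}) ∧ dx_i ∧ dx_j = sum_{i<j, k} (∂g_{ij}/∂x_k) dx_k ∧ dx_i ∧ dx_j.
Expand each term, using dx_k ∧ dx_i ∧ dx_j = sgn(permutation) dx_{(a)} ∧ dx_{(b)} ∧ dx_{(c)} with (a < b < c) sorted:
  d(-3*y*z) includes (∂/∂z)(-3*y*z) dz = (-3*y) dz, which multiplied by dx ∧ dy gives (-3*y) dx ∧ dy ∧ dz
Collecting like 3-forms: d(omega) = (-3*y) dx ∧ dy ∧ dz.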